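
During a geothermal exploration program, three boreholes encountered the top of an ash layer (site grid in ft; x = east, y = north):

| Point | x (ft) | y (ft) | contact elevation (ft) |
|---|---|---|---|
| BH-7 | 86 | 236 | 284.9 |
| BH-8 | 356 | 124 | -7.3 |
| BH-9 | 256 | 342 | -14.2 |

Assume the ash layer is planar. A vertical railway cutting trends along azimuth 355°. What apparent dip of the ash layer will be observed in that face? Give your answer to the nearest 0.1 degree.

28.0°

Two edge vectors: BH-7→BH-8 = (270, -112, -292.2), BH-7→BH-9 = (170, 106, -299.1).
Normal n = (BH-7→BH-8) × (BH-7→BH-9) = (64472.4, 31083, 47660).
So ∂z/∂x = −n_x/n_z = −1.35276 and ∂z/∂y = −n_y/n_z = −0.65218.
Unit vector along 355° is (sin 355°, cos 355°) = (-0.0872, 0.9962).
Slope in that direction = a·(-0.0872) + b·(0.9962) = −0.53180.
Apparent dip = arctan|0.53180| = 28.0° (true dip is 56.3°, so apparent ≤ true as expected).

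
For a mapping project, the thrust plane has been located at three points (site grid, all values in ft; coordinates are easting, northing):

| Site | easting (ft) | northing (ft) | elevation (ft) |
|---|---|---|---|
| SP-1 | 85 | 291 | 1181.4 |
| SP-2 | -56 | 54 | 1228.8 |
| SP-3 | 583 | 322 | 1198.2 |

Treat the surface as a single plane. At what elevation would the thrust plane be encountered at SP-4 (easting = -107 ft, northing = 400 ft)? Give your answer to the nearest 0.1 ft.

Let the plane be z = a·easting + b·northing + c.
SP-2−SP-1: −141a − 237b = 47.4;  SP-3−SP-1: 498a + 31b = 16.8.
Solving gives a = 0.04796, b = −0.22853.
Then c = 1181.4 − a·85 − b·291 = 1243.83.
At (-107, 400): z = −5.1 − 91.4 + 1243.83 = 1147.3 ft.

1147.3 ft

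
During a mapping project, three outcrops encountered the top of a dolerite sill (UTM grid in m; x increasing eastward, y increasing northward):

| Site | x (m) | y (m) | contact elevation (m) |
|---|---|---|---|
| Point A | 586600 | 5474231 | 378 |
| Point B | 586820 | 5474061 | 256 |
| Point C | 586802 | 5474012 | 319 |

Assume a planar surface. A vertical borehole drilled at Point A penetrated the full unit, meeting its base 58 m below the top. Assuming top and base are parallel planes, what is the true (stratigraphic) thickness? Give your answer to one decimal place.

32.6 m

Let the plane be z = a·x + b·y + c.
Point B−Point A: 220a − 170b = −122;  Point C−Point A: 202a − 219b = −59.
Solving gives a = −1.20578, b = −0.84277.
|∇z| = √(a²+b²) = 1.47111, so dip δ = arctan(1.47111) = 55.79°.
True thickness = vertical thickness × cos δ = 58 × cos 55.79° = 32.6 m.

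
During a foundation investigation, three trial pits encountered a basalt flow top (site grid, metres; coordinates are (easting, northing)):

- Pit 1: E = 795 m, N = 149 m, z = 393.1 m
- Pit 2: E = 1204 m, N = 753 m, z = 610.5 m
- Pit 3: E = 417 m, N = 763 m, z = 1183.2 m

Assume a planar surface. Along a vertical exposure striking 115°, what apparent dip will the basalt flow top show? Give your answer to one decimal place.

45.2°

Let the plane be z = a·E + b·N + c.
Pit 2−Pit 1: 409a + 604b = 217.4;  Pit 3−Pit 1: −378a + 614b = 790.1.
Solving gives a = −0.71696, b = 0.84542.
Unit vector along 115° is (sin 115°, cos 115°) = (0.9063, -0.4226).
Slope in that direction = a·(0.9063) + b·(-0.4226) = −1.00708.
Apparent dip = arctan|1.00708| = 45.2° (true dip is 47.9°, so apparent ≤ true as expected).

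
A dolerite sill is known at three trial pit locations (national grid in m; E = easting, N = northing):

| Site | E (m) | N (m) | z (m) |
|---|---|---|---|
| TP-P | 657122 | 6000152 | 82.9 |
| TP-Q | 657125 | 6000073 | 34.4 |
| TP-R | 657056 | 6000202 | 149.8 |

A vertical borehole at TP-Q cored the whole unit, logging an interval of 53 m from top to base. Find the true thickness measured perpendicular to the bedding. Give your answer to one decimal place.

Let the plane be z = a·E + b·N + c.
TP-Q−TP-P: 3a − 79b = −48.5;  TP-R−TP-P: −66a + 50b = 66.9.
Solving gives a = −0.56479, b = 0.59248.
|∇z| = √(a²+b²) = 0.81855, so dip δ = arctan(0.81855) = 39.30°.
True thickness = vertical thickness × cos δ = 53 × cos 39.30° = 41.0 m.

41.0 m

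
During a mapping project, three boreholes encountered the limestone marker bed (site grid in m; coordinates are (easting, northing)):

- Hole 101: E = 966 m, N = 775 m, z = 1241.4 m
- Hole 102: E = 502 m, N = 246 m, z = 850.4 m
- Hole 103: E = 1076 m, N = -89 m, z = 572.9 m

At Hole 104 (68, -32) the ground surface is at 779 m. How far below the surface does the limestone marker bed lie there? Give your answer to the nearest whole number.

Let the plane be z = a·E + b·N + c.
Hole 102−Hole 101: −464a − 529b = −391;  Hole 103−Hole 101: 110a − 864b = −668.5.
Solving gives a = −0.03444, b = 0.76934.
Then c = 1241.4 − a·966 − b·775 = 678.43.
At (68, -32): z_contact = −2.3 − 24.6 + 678.43 = 651.5 m.
Depth below ground = 779 − 651.5 = 128 m.

128 m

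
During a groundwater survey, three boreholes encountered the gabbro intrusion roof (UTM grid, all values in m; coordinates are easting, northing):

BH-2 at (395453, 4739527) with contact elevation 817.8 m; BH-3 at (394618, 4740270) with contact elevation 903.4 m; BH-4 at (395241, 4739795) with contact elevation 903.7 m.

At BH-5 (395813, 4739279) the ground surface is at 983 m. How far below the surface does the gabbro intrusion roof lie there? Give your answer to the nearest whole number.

Two edge vectors: BH-2→BH-3 = (-835, 743, 85.6), BH-2→BH-4 = (-212, 268, 85.9).
Normal n = (BH-2→BH-3) × (BH-2→BH-4) = (40882.9, 53579.3, -66264).
So ∂z/∂easting = −n_x/n_z = 0.61697000 and ∂z/∂northing = −n_y/n_z = 0.80857328.
Intercept c from BH-2: 817.8 − 243982.64 − 3832254.90 = −4075419.74.
At (395813, 4739279): z_contact = 244204.7 + 3832054.4 − 4075419.74 = 839.4 m.
Depth below ground = 983 − 839.4 = 144 m.

144 m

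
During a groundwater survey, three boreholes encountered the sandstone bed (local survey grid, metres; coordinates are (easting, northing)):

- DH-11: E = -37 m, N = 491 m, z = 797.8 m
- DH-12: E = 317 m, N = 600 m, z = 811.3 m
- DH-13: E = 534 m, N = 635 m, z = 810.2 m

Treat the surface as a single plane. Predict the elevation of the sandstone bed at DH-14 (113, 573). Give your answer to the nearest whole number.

814 m

Two edge vectors: DH-11→DH-12 = (354, 109, 13.5), DH-11→DH-13 = (571, 144, 12.4).
Normal n = (DH-11→DH-12) × (DH-11→DH-13) = (-592.4, 3318.9, -11263).
So ∂z/∂E = −n_x/n_z = −0.05260 and ∂z/∂N = −n_y/n_z = 0.29467.
Intercept c from DH-11: 797.8 − 1.95 − 144.68 = 651.17.
At (113, 573): z = −5.9 + 168.8 + 651.17 = 814.1 m.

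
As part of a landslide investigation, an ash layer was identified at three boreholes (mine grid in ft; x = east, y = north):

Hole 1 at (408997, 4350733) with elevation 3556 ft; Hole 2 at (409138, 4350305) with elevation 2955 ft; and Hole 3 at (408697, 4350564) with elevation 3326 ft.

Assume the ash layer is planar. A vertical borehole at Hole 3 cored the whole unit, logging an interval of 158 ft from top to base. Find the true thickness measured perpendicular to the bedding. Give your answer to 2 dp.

Let the plane be z = a·x + b·y + c.
Hole 2−Hole 1: 141a − 428b = −601;  Hole 3−Hole 1: −300a − 169b = −230.
Solving gives a = −0.02055, b = 1.39743.
|∇z| = √(a²+b²) = 1.39759, so dip δ = arctan(1.39759) = 54.42°.
True thickness = vertical thickness × cos δ = 158 × cos 54.42° = 91.94 ft.

91.94 ft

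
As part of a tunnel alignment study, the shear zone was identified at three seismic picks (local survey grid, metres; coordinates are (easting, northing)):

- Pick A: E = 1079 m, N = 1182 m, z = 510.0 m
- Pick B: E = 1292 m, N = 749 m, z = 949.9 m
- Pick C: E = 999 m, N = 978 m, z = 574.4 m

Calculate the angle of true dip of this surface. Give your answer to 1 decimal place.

45.3°

Let the plane be z = a·E + b·N + c.
Pick B−Pick A: 213a − 433b = 439.9;  Pick C−Pick A: −80a − 204b = 64.4.
Solving gives a = 0.79207, b = −0.62630.
Gradient magnitude |∇z| = √(a² + b²) = √(0.62738 + 0.39225) = 1.00977.
True dip = arctan(1.00977) = 45.3°, dipping toward NW (azimuth ≈ 308°).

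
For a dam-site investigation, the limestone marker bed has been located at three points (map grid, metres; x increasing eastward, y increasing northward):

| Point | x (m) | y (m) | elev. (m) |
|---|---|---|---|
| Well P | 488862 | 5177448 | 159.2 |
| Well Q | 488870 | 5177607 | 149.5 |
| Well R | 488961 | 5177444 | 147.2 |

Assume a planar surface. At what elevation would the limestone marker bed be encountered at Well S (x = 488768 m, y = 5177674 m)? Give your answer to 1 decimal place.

Let the plane be z = a·x + b·y + c.
Well Q−Well P: 8a + 159b = −9.7;  Well R−Well P: 99a − 4b = −12.
Solving gives a = −0.123426108, b = −0.054796171.
Then c = 159.2 − a·488862 − b·5177448 = 344201.86.
At (488768, 5177674): z = −60326.7 − 283716.7 + 344201.86 = 158.4 m.

158.4 m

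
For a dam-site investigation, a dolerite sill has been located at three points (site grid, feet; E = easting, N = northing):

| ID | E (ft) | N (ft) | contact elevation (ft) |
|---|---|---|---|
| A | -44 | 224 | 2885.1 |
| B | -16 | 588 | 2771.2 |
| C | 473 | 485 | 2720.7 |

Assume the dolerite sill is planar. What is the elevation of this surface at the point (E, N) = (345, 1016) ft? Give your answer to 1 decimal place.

2582.7 ft

Let the plane be z = a·E + b·N + c.
B−A: 28a + 364b = −113.9;  C−A: 517a + 261b = −164.4.
Solving gives a = −0.166484, b = −0.300106.
Then c = 2885.1 − a·-44 − b·224 = 2945.00.
At (345, 1016): z = −57.4 − 304.9 + 2945.00 = 2582.7 ft.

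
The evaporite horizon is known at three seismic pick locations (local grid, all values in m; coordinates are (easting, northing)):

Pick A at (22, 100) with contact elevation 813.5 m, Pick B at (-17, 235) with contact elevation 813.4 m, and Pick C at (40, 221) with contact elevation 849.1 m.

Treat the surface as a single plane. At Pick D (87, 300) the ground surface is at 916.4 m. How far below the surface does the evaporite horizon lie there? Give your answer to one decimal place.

20.3 m

Two edge vectors: Pick A→Pick B = (-39, 135, -0.1), Pick A→Pick C = (18, 121, 35.6).
Normal n = (Pick A→Pick B) × (Pick A→Pick C) = (4818.1, 1386.6, -7149).
So ∂z/∂E = −n_x/n_z = 0.67395 and ∂z/∂N = −n_y/n_z = 0.19396.
Intercept c from Pick A: 813.5 − 14.83 − 19.40 = 779.28.
At (87, 300): z_contact = 58.63 + 58.19 + 779.28 = 896.10 m.
Depth below ground = 916.4 − 896.10 = 20.3 m.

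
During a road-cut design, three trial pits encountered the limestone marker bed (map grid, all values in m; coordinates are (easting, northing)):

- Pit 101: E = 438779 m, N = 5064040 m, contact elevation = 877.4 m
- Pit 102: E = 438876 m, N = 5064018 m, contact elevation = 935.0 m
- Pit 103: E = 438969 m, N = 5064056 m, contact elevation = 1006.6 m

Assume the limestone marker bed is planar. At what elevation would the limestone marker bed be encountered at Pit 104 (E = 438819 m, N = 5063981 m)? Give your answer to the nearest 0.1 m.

887.3 m

Let the plane be z = a·E + b·N + c.
Pit 102−Pit 101: 97a − 22b = 57.6;  Pit 103−Pit 101: 190a + 16b = 129.2.
Solving gives a = 0.656664341, b = 0.277110956.
Then c = 877.4 − a·438779 − b·5064040 = −1690554.09.
At (438819, 5063981): z = 288156.8 + 1403284.6 − 1690554.09 = 887.3 m.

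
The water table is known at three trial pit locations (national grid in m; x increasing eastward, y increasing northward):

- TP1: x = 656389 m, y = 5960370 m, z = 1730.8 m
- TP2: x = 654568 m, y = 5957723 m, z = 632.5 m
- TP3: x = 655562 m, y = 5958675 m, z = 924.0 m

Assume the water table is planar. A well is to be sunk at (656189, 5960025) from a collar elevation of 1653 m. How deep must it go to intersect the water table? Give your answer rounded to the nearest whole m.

77 m

Two edge vectors: TP1→TP2 = (-1821, -2647, -1098.3), TP1→TP3 = (-827, -1695, -806.8).
Normal n = (TP1→TP2) × (TP1→TP3) = (273981.1, -560888.7, 897526).
So ∂z/∂x = −n_x/n_z = −0.30526258 and ∂z/∂y = −n_y/n_z = 0.62492752.
Intercept c from TP1: 1730.8 + 200371.00 − 3724799.26 = −3522697.46.
At (656189, 5960025): z_contact = −200309.9 + 3724583.7 − 3522697.46 = 1576.3 m.
Depth below ground = 1653 − 1576.3 = 77 m.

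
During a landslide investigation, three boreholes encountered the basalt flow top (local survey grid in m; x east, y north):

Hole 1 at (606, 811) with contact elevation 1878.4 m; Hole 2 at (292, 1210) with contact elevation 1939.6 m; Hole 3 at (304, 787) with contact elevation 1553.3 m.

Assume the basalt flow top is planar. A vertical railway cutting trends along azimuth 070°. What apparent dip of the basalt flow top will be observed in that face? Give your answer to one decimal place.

51.6°

Two edge vectors: Hole 1→Hole 2 = (-314, 399, 61.2), Hole 1→Hole 3 = (-302, -24, -325.1).
Normal n = (Hole 1→Hole 2) × (Hole 1→Hole 3) = (-128246.1, -120563.8, 128034).
So ∂z/∂x = −n_x/n_z = 1.00166 and ∂z/∂y = −n_y/n_z = 0.94165.
Unit vector along 070° is (sin 70°, cos 70°) = (0.9397, 0.3420).
Slope in that direction = a·(0.9397) + b·(0.3420) = 1.26331.
Apparent dip = arctan|1.26331| = 51.6° (true dip is 54.0°, so apparent ≤ true as expected).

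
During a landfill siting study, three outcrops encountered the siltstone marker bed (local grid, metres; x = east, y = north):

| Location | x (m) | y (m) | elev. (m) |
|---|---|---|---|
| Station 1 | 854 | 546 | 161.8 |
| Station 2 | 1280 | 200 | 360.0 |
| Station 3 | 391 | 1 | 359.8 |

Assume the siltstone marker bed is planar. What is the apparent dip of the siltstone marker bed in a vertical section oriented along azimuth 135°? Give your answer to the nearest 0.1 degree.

Two edge vectors: Station 1→Station 2 = (426, -346, 198.2), Station 1→Station 3 = (-463, -545, 198).
Normal n = (Station 1→Station 2) × (Station 1→Station 3) = (39511, -176114.6, -392368).
So ∂z/∂x = −n_x/n_z = 0.10070 and ∂z/∂y = −n_y/n_z = −0.44885.
Unit vector along 135° is (sin 135°, cos 135°) = (0.7071, -0.7071).
Slope in that direction = a·(0.7071) + b·(-0.7071) = 0.38859.
Apparent dip = arctan|0.38859| = 21.2° (true dip is 24.7°, so apparent ≤ true as expected).

21.2°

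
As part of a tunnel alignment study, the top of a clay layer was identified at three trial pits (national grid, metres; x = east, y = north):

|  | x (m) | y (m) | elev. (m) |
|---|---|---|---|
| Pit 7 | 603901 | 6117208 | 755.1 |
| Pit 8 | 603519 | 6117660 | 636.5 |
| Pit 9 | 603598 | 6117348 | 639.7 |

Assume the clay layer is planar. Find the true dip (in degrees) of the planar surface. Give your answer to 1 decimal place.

Let the plane be z = a·x + b·y + c.
Pit 8−Pit 7: −382a + 452b = −118.6;  Pit 9−Pit 7: −303a + 140b = −115.4.
Solving gives a = 0.42595, b = 0.09760.
Gradient magnitude |∇z| = √(a² + b²) = √(0.18144 + 0.00953) = 0.43699.
True dip = arctan(0.43699) = 23.6°, dipping toward WSW (azimuth ≈ 257°).

23.6°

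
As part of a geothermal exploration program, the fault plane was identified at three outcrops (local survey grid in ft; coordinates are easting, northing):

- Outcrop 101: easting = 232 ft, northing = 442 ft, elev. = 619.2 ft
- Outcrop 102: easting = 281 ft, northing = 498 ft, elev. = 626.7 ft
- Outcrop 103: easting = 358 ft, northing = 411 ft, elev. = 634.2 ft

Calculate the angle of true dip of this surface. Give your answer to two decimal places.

Two edge vectors: Outcrop 101→Outcrop 102 = (49, 56, 7.5), Outcrop 101→Outcrop 103 = (126, -31, 15).
Normal n = (Outcrop 101→Outcrop 102) × (Outcrop 101→Outcrop 103) = (1072.5, 210, -8575).
So ∂z/∂easting = −n_x/n_z = 0.12507 and ∂z/∂northing = −n_y/n_z = 0.02449.
Gradient magnitude |∇z| = √(a² + b²) = √(0.01564 + 0.00060) = 0.12745.
True dip = arctan(0.12745) = 7.26°, dipping toward W (azimuth ≈ 259°).

7.26°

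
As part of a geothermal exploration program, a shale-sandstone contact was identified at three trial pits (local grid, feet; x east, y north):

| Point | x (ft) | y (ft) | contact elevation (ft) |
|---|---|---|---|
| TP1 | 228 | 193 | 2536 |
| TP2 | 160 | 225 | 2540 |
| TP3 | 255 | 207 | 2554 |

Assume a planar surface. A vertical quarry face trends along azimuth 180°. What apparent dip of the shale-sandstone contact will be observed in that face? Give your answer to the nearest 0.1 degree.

Two edge vectors: TP1→TP2 = (-68, 32, 4), TP1→TP3 = (27, 14, 18).
Normal n = (TP1→TP2) × (TP1→TP3) = (520, 1332, -1816).
So ∂z/∂x = −n_x/n_z = 0.28634 and ∂z/∂y = −n_y/n_z = 0.73348.
Unit vector along 180° is (sin 180°, cos 180°) = (0.0000, -1.0000).
Slope in that direction = a·(0.0000) + b·(-1.0000) = −0.73348.
Apparent dip = arctan|0.73348| = 36.3° (true dip is 38.2°, so apparent ≤ true as expected).

36.3°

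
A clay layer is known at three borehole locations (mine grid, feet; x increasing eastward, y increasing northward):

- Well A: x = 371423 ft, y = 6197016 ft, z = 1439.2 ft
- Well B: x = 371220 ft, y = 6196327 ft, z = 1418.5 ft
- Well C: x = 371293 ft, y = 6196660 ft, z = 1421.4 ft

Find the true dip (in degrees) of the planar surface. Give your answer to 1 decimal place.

Let the plane be z = a·x + b·y + c.
Well B−Well A: −203a − 689b = −20.7;  Well C−Well A: −130a − 356b = −17.8.
Solving gives a = 0.28292, b = −0.05331.
Gradient magnitude |∇z| = √(a² + b²) = √(0.08004 + 0.00284) = 0.28789.
True dip = arctan(0.28789) = 16.1°, dipping toward W (azimuth ≈ 281°).

16.1°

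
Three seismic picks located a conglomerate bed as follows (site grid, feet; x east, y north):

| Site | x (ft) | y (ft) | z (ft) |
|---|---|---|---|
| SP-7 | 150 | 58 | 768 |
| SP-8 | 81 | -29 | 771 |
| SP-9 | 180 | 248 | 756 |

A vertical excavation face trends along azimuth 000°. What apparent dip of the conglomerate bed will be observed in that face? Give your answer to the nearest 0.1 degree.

4.0°

Two edge vectors: SP-7→SP-8 = (-69, -87, 3), SP-7→SP-9 = (30, 190, -12).
Normal n = (SP-7→SP-8) × (SP-7→SP-9) = (474, -738, -10500).
So ∂z/∂x = −n_x/n_z = 0.04514 and ∂z/∂y = −n_y/n_z = −0.07029.
Unit vector along 000° is (sin 0°, cos 0°) = (0.0000, 1.0000).
Slope in that direction = a·(0.0000) + b·(1.0000) = −0.07029.
Apparent dip = arctan|0.07029| = 4.0° (true dip is 4.8°, so apparent ≤ true as expected).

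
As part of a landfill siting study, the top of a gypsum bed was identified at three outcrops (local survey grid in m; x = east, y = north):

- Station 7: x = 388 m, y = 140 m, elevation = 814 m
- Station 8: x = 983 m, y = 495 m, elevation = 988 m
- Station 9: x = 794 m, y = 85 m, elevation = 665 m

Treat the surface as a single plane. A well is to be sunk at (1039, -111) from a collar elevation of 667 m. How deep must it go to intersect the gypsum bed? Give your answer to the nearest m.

239 m

Two edge vectors: Station 7→Station 8 = (595, 355, 174), Station 7→Station 9 = (406, -55, -149).
Normal n = (Station 7→Station 8) × (Station 7→Station 9) = (-43325, 159299, -176855).
So ∂z/∂x = −n_x/n_z = −0.24497 and ∂z/∂y = −n_y/n_z = 0.90073.
Intercept c from Station 7: 814 + 95.05 − 126.10 = 782.95.
At (1039, -111): z_contact = −254.5 − 100.0 + 782.95 = 428.4 m.
Depth below ground = 667 − 428.4 = 239 m.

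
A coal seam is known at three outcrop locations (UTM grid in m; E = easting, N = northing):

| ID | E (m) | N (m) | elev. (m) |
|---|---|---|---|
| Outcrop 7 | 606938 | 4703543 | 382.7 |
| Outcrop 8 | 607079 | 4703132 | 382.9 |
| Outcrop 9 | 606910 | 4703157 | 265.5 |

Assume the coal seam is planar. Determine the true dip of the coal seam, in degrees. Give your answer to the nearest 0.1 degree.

37.7°

Let the plane be z = a·E + b·N + c.
Outcrop 8−Outcrop 7: 141a − 411b = 0.2;  Outcrop 9−Outcrop 7: −28a − 386b = −117.2.
Solving gives a = 0.73174, b = 0.25055.
Gradient magnitude |∇z| = √(a² + b²) = √(0.53544 + 0.06277) = 0.77344.
True dip = arctan(0.77344) = 37.7°, dipping toward WSW (azimuth ≈ 251°).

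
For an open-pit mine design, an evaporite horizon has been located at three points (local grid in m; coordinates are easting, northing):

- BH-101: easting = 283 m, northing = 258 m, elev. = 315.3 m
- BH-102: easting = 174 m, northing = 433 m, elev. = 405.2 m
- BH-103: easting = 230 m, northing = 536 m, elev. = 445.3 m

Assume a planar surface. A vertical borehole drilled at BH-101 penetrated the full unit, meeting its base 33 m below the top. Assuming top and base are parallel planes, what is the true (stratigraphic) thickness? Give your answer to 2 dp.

Let the plane be z = a·easting + b·northing + c.
BH-102−BH-101: −109a + 175b = 89.9;  BH-103−BH-101: −53a + 278b = 130.
Solving gives a = −0.10663, b = 0.44730.
|∇z| = √(a²+b²) = 0.45983, so dip δ = arctan(0.45983) = 24.69°.
True thickness = vertical thickness × cos δ = 33 × cos 24.69° = 29.98 m.

29.98 m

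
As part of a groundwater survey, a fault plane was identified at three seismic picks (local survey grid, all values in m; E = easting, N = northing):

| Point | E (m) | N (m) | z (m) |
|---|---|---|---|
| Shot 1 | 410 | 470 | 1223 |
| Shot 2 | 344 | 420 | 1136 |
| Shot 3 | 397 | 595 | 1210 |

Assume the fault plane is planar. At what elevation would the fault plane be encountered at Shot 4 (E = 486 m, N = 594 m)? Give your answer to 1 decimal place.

Let the plane be z = a·E + b·N + c.
Shot 2−Shot 1: −66a − 50b = −87;  Shot 3−Shot 1: −13a + 125b = −13.
Solving gives a = 1.29494, b = 0.03067.
Then c = 1223 − a·410 − b·470 = 677.66.
At (486, 594): z = 629.3 + 18.2 + 677.66 = 1325.2 m.

1325.2 m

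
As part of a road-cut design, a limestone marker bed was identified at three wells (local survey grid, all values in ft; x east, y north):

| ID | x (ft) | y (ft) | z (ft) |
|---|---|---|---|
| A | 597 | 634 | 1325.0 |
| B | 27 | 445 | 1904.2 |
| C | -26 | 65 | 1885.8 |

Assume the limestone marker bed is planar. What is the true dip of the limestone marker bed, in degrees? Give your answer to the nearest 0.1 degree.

47.7°

Two edge vectors: A→B = (-570, -189, 579.2), A→C = (-623, -569, 560.8).
Normal n = (A→B) × (A→C) = (223573.6, -41185.6, 206583).
So ∂z/∂x = −n_x/n_z = −1.08225 and ∂z/∂y = −n_y/n_z = 0.19937.
Gradient magnitude |∇z| = √(a² + b²) = √(1.17126 + 0.03975) = 1.10046.
True dip = arctan(1.10046) = 47.7°, dipping toward E (azimuth ≈ 100°).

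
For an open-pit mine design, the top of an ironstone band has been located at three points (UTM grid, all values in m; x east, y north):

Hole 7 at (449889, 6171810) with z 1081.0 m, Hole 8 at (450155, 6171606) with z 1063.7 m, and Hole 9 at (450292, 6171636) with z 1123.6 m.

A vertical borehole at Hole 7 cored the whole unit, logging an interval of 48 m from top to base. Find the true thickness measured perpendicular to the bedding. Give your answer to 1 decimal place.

Two edge vectors: Hole 7→Hole 8 = (266, -204, -17.3), Hole 7→Hole 9 = (403, -174, 42.6).
Normal n = (Hole 7→Hole 8) × (Hole 7→Hole 9) = (-11700.6, -18303.5, 35928).
So ∂z/∂x = −n_x/n_z = 0.32567 and ∂z/∂y = −n_y/n_z = 0.50945.
|∇z| = √(a²+b²) = 0.60465, so dip δ = arctan(0.60465) = 31.16°.
True thickness = vertical thickness × cos δ = 48 × cos 31.16° = 41.1 m.

41.1 m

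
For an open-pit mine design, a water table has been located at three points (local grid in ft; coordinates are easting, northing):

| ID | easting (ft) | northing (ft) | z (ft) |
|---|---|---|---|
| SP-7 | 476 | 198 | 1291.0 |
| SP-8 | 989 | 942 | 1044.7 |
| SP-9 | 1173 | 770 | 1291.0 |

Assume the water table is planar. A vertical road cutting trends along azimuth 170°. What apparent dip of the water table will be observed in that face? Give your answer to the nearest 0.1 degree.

Two edge vectors: SP-7→SP-8 = (513, 744, -246.3), SP-7→SP-9 = (697, 572, 0).
Normal n = (SP-7→SP-8) × (SP-7→SP-9) = (140883.6, -171671.1, -225132).
So ∂z/∂easting = −n_x/n_z = 0.62578 and ∂z/∂northing = −n_y/n_z = −0.76254.
Unit vector along 170° is (sin 170°, cos 170°) = (0.1736, -0.9848).
Slope in that direction = a·(0.1736) + b·(-0.9848) = 0.85962.
Apparent dip = arctan|0.85962| = 40.7° (true dip is 44.6°, so apparent ≤ true as expected).

40.7°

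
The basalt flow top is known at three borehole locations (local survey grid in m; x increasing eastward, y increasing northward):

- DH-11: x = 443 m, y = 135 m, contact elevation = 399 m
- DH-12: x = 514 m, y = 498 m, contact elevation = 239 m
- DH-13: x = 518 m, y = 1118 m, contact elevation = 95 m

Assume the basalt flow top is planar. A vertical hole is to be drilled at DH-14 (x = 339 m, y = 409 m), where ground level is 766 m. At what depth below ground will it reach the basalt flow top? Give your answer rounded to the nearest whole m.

314 m

Let the plane be z = a·x + b·y + c.
DH-12−DH-11: 71a + 363b = −160;  DH-13−DH-11: 75a + 983b = −304.
Solving gives a = −1.10242, b = −0.22515.
Then c = 399 − a·443 − b·135 = 917.77.
At (339, 409): z_contact = −373.7 − 92.1 + 917.77 = 452.0 m.
Depth below ground = 766 − 452.0 = 314 m.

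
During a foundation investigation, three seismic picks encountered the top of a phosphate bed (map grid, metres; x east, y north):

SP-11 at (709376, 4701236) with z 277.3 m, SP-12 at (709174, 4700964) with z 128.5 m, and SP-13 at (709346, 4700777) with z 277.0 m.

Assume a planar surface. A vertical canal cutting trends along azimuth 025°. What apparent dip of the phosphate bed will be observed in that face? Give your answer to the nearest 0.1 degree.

16.4°

Let the plane be z = a·x + b·y + c.
SP-12−SP-11: −202a − 272b = −148.8;  SP-13−SP-11: −30a − 459b = −0.3.
Solving gives a = 0.80676, b = −0.05208.
Unit vector along 025° is (sin 25°, cos 25°) = (0.4226, 0.9063).
Slope in that direction = a·(0.4226) + b·(0.9063) = 0.29375.
Apparent dip = arctan|0.29375| = 16.4° (true dip is 39.0°, so apparent ≤ true as expected).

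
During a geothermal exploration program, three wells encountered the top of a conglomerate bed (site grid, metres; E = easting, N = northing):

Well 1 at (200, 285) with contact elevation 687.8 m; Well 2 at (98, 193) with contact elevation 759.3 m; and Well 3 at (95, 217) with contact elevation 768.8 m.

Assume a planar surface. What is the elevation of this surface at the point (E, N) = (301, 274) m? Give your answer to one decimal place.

Let the plane be z = a·E + b·N + c.
Well 2−Well 1: −102a − 92b = 71.5;  Well 3−Well 1: −105a − 68b = 81.
Solving gives a = −0.95081, b = 0.27698.
Then c = 687.8 − a·200 − b·285 = 799.02.
At (301, 274): z = −286.2 + 75.9 + 799.02 = 588.7 m.

588.7 m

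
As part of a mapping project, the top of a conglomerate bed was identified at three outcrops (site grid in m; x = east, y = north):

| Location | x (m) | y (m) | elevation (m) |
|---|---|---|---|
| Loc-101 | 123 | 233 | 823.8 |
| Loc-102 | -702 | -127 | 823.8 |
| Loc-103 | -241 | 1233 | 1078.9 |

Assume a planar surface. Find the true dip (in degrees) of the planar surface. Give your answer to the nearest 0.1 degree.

Two edge vectors: Loc-101→Loc-102 = (-825, -360, 0), Loc-101→Loc-103 = (-364, 1000, 255.1).
Normal n = (Loc-101→Loc-102) × (Loc-101→Loc-103) = (-91836, 210457.5, -956040).
So ∂z/∂x = −n_x/n_z = −0.09606 and ∂z/∂y = −n_y/n_z = 0.22013.
Gradient magnitude |∇z| = √(a² + b²) = √(0.00923 + 0.04846) = 0.24018.
True dip = arctan(0.24018) = 13.5°, dipping toward SSE (azimuth ≈ 156°).

13.5°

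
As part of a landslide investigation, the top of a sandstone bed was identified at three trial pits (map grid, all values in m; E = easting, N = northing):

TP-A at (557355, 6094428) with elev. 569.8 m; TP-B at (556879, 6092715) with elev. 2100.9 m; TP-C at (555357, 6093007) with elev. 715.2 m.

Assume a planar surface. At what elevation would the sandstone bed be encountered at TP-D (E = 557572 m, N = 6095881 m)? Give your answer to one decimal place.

Let the plane be z = a·E + b·N + c.
TP-B−TP-A: −476a − 1713b = 1531.1;  TP-C−TP-A: −1998a − 1421b = 145.4.
Solving gives a = 0.701565194, b = −1.088759505.
Then c = 569.8 − a·557355 − b·6094428 = 6244915.34.
At (557572, 6095881): z = 391173.1 − 6636948.4 + 6244915.34 = -859.9 m.

-859.9 m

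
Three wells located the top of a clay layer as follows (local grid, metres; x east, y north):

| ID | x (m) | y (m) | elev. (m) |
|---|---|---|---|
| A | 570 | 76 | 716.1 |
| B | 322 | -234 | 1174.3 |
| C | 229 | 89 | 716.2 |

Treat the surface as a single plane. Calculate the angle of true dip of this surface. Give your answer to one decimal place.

Two edge vectors: A→B = (-248, -310, 458.2), A→C = (-341, 13, 0.1).
Normal n = (A→B) × (A→C) = (-5987.6, -156221.4, -108934).
So ∂z/∂x = −n_x/n_z = −0.05497 and ∂z/∂y = −n_y/n_z = −1.43409.
Gradient magnitude |∇z| = √(a² + b²) = √(0.00302 + 2.05662) = 1.43515.
True dip = arctan(1.43515) = 55.1°, dipping toward N (azimuth ≈ 002°).

55.1°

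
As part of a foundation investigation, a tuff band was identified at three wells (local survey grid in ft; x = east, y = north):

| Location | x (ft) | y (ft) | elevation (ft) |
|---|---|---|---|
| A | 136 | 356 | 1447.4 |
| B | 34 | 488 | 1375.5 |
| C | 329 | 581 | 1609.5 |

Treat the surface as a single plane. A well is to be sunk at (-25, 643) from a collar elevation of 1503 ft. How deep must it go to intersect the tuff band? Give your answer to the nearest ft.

Two edge vectors: A→B = (-102, 132, -71.9), A→C = (193, 225, 162.1).
Normal n = (A→B) × (A→C) = (37574.7, 2657.5, -48426).
So ∂z/∂x = −n_x/n_z = 0.77592 and ∂z/∂y = −n_y/n_z = 0.05488.
Intercept c from A: 1447.4 − 105.53 − 19.54 = 1322.34.
At (-25, 643): z_contact = −19.4 + 35.3 + 1322.34 = 1338.2 ft.
Depth below ground = 1503 − 1338.2 = 165 ft.

165 ft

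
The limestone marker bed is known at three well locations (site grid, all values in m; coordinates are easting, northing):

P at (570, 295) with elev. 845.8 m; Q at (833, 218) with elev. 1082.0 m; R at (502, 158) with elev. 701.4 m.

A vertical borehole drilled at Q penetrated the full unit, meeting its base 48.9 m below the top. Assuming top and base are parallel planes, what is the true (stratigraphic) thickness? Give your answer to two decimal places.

31.62 m

Two edge vectors: P→Q = (263, -77, 236.2), P→R = (-68, -137, -144.4).
Normal n = (P→Q) × (P→R) = (43478.2, 21915.6, -41267).
So ∂z/∂easting = −n_x/n_z = 1.05358 and ∂z/∂northing = −n_y/n_z = 0.53107.
|∇z| = √(a²+b²) = 1.17986, so dip δ = arctan(1.17986) = 49.72°.
True thickness = vertical thickness × cos δ = 48.9 × cos 49.72° = 31.62 m.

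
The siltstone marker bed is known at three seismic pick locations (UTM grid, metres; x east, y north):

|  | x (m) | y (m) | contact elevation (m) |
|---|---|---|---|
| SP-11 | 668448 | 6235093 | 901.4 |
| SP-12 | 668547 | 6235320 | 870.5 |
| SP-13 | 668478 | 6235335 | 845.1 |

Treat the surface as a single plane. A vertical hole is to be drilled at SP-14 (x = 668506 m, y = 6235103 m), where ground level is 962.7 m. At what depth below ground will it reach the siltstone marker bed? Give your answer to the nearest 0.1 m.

Two edge vectors: SP-11→SP-12 = (99, 227, -30.9), SP-11→SP-13 = (30, 242, -56.3).
Normal n = (SP-11→SP-12) × (SP-11→SP-13) = (-5302.3, 4646.7, 17148).
So ∂z/∂x = −n_x/n_z = 0.309208071 and ∂z/∂y = −n_y/n_z = −0.270976207.
Intercept c from SP-11: 901.4 − 206689.52 + 1689561.85 = 1483773.74.
At (668506, 6235103): z_contact = 206707.45 − 1689564.56 + 1483773.74 = 916.62 m.
Depth below ground = 962.7 − 916.62 = 46.1 m.

46.1 m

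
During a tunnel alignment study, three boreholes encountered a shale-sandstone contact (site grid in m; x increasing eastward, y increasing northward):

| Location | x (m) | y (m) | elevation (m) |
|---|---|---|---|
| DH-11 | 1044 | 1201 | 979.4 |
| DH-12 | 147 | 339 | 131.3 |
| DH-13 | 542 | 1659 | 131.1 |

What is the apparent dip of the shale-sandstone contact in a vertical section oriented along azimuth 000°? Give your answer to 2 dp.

Two edge vectors: DH-11→DH-12 = (-897, -862, -848.1), DH-11→DH-13 = (-502, 458, -848.3).
Normal n = (DH-11→DH-12) × (DH-11→DH-13) = (1119664.4, -335178.9, -843550).
So ∂z/∂x = −n_x/n_z = 1.32732 and ∂z/∂y = −n_y/n_z = −0.39734.
Unit vector along 000° is (sin 0°, cos 0°) = (0.0000, 1.0000).
Slope in that direction = a·(0.0000) + b·(1.0000) = −0.39734.
Apparent dip = arctan|0.39734| = 21.67° (true dip is 54.2°, so apparent ≤ true as expected).

21.67°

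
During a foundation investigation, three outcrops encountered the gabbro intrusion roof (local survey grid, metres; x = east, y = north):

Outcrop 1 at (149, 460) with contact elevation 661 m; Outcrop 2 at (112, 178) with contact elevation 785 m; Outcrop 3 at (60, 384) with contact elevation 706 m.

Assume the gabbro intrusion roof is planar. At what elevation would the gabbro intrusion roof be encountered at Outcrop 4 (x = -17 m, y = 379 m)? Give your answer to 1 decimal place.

719.4 m

Two edge vectors: Outcrop 1→Outcrop 2 = (-37, -282, 124), Outcrop 1→Outcrop 3 = (-89, -76, 45).
Normal n = (Outcrop 1→Outcrop 2) × (Outcrop 1→Outcrop 3) = (-3266, -9371, -22286).
So ∂z/∂x = −n_x/n_z = −0.14655 and ∂z/∂y = −n_y/n_z = −0.42049.
Intercept c from Outcrop 1: 661 + 21.84 + 193.42 = 876.26.
At (-17, 379): z = 2.5 − 159.4 + 876.26 = 719.4 m.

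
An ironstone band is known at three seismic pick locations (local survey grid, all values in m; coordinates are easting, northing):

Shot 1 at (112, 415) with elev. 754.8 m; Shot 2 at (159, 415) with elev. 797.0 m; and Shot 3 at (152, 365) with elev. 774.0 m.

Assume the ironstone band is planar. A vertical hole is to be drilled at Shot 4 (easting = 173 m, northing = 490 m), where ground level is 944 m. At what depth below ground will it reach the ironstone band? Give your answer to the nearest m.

Let the plane be z = a·easting + b·northing + c.
Shot 2−Shot 1: 47a + 0b = 42.2;  Shot 3−Shot 1: 40a − 50b = 19.2.
Solving gives a = 0.89787, b = 0.33430.
Then c = 754.8 − a·112 − b·415 = 515.50.
At (173, 490): z_contact = 155.3 + 163.8 + 515.50 = 834.6 m.
Depth below ground = 944 − 834.6 = 109 m.

109 m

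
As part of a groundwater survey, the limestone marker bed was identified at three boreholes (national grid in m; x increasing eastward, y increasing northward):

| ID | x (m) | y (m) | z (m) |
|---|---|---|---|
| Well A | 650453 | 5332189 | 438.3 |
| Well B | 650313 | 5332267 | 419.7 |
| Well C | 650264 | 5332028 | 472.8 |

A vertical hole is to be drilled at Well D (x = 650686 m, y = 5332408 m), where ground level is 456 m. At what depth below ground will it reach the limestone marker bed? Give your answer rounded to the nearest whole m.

Let the plane be z = a·x + b·y + c.
Well B−Well A: −140a + 78b = −18.6;  Well C−Well A: −189a − 161b = 34.5.
Solving gives a = 0.00814334, b = −0.22384529.
Then c = 438.3 − a·650453 − b·5332189 = 1188726.82.
At (650686, 5332408): z_contact = 5298.8 − 1193634.4 + 1188726.82 = 391.2 m.
Depth below ground = 456 − 391.2 = 65 m.

65 m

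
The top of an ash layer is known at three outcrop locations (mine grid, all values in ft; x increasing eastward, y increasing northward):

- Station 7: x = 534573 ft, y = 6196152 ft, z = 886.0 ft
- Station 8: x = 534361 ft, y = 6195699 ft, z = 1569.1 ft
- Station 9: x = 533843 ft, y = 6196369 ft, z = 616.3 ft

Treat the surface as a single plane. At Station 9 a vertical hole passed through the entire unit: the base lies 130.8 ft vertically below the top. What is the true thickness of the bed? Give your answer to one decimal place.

Let the plane be z = a·x + b·y + c.
Station 8−Station 7: −212a − 453b = 683.1;  Station 9−Station 7: −730a + 217b = −269.7.
Solving gives a = −0.06918, b = −1.47557.
|∇z| = √(a²+b²) = 1.47719, so dip δ = arctan(1.47719) = 55.90°.
True thickness = vertical thickness × cos δ = 130.8 × cos 55.90° = 73.3 ft.

73.3 ft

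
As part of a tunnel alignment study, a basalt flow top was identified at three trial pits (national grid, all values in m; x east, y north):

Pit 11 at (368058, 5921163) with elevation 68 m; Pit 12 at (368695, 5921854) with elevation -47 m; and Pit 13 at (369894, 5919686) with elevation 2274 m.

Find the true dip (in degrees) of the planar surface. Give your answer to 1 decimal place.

43.7°

Two edge vectors: Pit 11→Pit 12 = (637, 691, -115), Pit 11→Pit 13 = (1836, -1477, 2206).
Normal n = (Pit 11→Pit 12) × (Pit 11→Pit 13) = (1354491, -1616362, -2209525).
So ∂z/∂x = −n_x/n_z = 0.61302 and ∂z/∂y = −n_y/n_z = −0.73154.
Gradient magnitude |∇z| = √(a² + b²) = √(0.37580 + 0.53515) = 0.95444.
True dip = arctan(0.95444) = 43.7°, dipping toward NW (azimuth ≈ 320°).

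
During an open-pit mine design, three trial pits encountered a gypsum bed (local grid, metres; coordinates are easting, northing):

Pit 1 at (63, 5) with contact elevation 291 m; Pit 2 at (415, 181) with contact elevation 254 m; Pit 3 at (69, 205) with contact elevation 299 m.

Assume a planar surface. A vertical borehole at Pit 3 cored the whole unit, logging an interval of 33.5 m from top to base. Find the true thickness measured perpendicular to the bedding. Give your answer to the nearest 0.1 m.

33.2 m

Two edge vectors: Pit 1→Pit 2 = (352, 176, -37), Pit 1→Pit 3 = (6, 200, 8).
Normal n = (Pit 1→Pit 2) × (Pit 1→Pit 3) = (8808, -3038, 69344).
So ∂z/∂easting = −n_x/n_z = −0.12702 and ∂z/∂northing = −n_y/n_z = 0.04381.
|∇z| = √(a²+b²) = 0.13436, so dip δ = arctan(0.13436) = 7.65°.
True thickness = vertical thickness × cos δ = 33.5 × cos 7.65° = 33.2 m.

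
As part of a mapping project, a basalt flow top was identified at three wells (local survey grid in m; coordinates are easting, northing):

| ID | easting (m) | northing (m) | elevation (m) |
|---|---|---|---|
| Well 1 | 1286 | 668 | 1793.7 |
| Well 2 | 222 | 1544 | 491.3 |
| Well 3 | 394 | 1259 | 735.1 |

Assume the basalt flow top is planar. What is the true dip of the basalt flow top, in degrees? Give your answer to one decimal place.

Two edge vectors: Well 1→Well 2 = (-1064, 876, -1302.4), Well 1→Well 3 = (-892, 591, -1058.6).
Normal n = (Well 1→Well 2) × (Well 1→Well 3) = (-157615.2, 35390.4, 152568).
So ∂z/∂easting = −n_x/n_z = 1.03308 and ∂z/∂northing = −n_y/n_z = −0.23196.
Gradient magnitude |∇z| = √(a² + b²) = √(1.06726 + 0.05381) = 1.05880.
True dip = arctan(1.05880) = 46.6°, dipping toward WNW (azimuth ≈ 283°).

46.6°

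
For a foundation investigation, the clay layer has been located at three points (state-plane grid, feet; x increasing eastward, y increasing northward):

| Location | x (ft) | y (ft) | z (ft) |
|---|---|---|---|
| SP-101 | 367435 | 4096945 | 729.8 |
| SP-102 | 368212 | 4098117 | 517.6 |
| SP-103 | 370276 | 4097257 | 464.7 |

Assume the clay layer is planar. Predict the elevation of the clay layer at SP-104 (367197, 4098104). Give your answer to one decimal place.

Two edge vectors: SP-101→SP-102 = (777, 1172, -212.2), SP-101→SP-103 = (2841, 312, -265.1).
Normal n = (SP-101→SP-102) × (SP-101→SP-103) = (-244490.8, -396877.5, -3087228).
So ∂z/∂x = −n_x/n_z = −0.079194280 and ∂z/∂y = −n_y/n_z = −0.128554645.
Intercept c from SP-101: 729.8 + 29098.75 + 526681.31 = 556509.86.
At (367197, 4098104): z = −29079.9 − 526830.3 + 556509.86 = 599.7 ft.

599.7 ft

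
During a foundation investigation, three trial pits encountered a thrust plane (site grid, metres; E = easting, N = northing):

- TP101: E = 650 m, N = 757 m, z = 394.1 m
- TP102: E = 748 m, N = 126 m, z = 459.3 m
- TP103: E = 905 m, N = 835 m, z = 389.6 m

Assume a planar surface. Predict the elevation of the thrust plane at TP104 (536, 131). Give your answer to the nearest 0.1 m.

Let the plane be z = a·E + b·N + c.
TP102−TP101: 98a − 631b = 65.2;  TP103−TP101: 255a + 78b = −4.5.
Solving gives a = 0.01333, b = −0.10126.
Then c = 394.1 − a·650 − b·757 = 462.09.
At (536, 131): z = 7.1 − 13.3 + 462.09 = 456.0 m.

456.0 m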